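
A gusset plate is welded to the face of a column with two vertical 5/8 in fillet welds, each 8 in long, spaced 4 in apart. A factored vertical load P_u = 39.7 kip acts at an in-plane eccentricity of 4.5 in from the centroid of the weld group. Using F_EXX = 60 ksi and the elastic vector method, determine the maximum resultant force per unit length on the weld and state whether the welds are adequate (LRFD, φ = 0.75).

f_max ≈ 6.83 kip/in; adequate

Total weld length L_w = 16 in. Treat welds as unit-width lines.
Polar moment about centroid: J = 2[d³/12 + d(b/2)²] = 2[8³/12 + 8×2²] = 149.3 in³.
Direct shear f_v = P/L_w = 39.7 / 16 = 2.481 kip/in (vertical).
Torsion M = P·e = 39.7 × 4.5 = 178.65 kip·in.
Critical point at (x, y) = (2, 4) from centroid. f_tx = M·y/J = 4.785 kip/in; f_ty = M·x/J = 2.393 kip/in.
Resultant f_max = √[f_tx² + (f_v + f_ty)²] = √[4.785² + (2.481 + 2.393)²] = 6.83 kip/in.
Capacity per unit length: φr_n = 0.75 × 0.6 × 60 × (0.707 × 0.625) = 11.93 kip/in.
6.83 ≤ 11.93 → adequate.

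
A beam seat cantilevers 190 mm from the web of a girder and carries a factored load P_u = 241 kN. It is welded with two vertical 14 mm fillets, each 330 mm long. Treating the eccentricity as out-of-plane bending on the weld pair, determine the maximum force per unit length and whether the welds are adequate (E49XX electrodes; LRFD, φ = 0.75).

E49XX → F_EXX = 490 MPa.
L_w = 2 × 330 = 660 mm; section modulus (unit throat) S = 2 × L²/6 = 36300 mm².
Direct shear f_v = P/L_w = 241×10³/660 = 365.2 N/mm.
Moment M = P × e = 241×10³ × 190 = 45790000 N·mm; bending f_b = M/S = 1261 N/mm.
f_max = √(f_v² + f_b²) = √(365.2² + 1261²) = 1313 N/mm.
φr_n = 0.75 × 0.6 × 490 × (0.707 × 14) = 2183 N/mm → adequate.

f_max ≈ 1310 N/mm; adequate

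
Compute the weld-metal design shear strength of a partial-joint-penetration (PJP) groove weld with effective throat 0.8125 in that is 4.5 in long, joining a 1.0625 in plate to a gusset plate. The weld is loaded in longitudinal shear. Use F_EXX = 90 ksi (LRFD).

Effective throat (given) t_e = 0.8125 in.
A_we = 0.8125 × 4.5 = 3.656 in².
F_nw = 0.6 F_EXX = 54 ksi.
φR_n = 0.75 × 54 × 3.656 = 148.1 kip.

φR_n ≈ 148 kip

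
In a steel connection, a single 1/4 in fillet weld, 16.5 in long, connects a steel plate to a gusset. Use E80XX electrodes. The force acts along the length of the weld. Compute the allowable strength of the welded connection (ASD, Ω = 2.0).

E80XX → F_EXX = 80 ksi.
Effective throat t_e = 0.707 × 0.25 = 0.1767 in.
Total length L = 16.5 in; A_we = 0.1767 × 16.5 = 2.916 in².
F_nw = 0.6 F_EXX = 0.6 × 80 = 48 ksi.
R_n = 48 × 2.916 = 140 kip; R_n/Ω = 140/2.0 = 69.99 kip.

R_n/Ω ≈ 70 kip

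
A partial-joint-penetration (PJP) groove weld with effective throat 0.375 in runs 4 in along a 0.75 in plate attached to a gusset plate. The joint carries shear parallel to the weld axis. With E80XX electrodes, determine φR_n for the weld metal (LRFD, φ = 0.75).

φR_n ≈ 54 kip

E80XX → F_EXX = 80 ksi.
Effective throat (given) t_e = 0.375 in.
A_we = 0.375 × 4 = 1.5 in².
F_nw = 0.6 F_EXX = 48 ksi.
φR_n = 0.75 × 48 × 1.5 = 54 kip.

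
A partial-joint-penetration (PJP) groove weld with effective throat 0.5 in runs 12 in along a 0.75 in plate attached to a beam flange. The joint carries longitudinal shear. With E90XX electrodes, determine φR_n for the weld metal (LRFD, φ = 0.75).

φR_n ≈ 243 kip

E90XX → F_EXX = 90 ksi.
Effective throat (given) t_e = 0.5 in.
A_we = 0.5 × 12 = 6 in².
F_nw = 0.6 F_EXX = 54 ksi.
φR_n = 0.75 × 54 × 6 = 243 kip.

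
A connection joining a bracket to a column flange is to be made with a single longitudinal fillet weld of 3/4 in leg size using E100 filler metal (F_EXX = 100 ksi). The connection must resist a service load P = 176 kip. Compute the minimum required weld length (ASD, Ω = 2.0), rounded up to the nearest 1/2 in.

Throat t_e = 0.707 × 0.75 = 0.5302 in.
r_n/Ω = (0.6 × 100 × 0.5302) / 2.0 = 15.91 kip/in.
L_req = P / (r_n/Ω) = 176 / 15.91 = 11.06 in total.
Round up → use L = 11.5 in.

L = 11.5 in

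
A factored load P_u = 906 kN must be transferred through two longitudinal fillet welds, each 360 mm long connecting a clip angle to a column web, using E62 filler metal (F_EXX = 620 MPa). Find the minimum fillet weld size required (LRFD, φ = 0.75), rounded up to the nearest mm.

Total weld length L = 720 mm.
Required throat t_e = P_u / (φ × 0.6 F_EXX × L) = 906 / (0.75 × 0.6 × 620 × 720 × 10⁻³) = 4.51 mm.
Required leg w = t_e / 0.707 = 6.379 mm → use 7 mm.

w = 7 mm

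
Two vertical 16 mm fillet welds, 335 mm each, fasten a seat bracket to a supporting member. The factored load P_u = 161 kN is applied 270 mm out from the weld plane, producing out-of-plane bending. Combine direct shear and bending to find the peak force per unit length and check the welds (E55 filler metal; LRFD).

f_max ≈ 1190 N/mm; adequate

E55XX → F_EXX = 550 MPa.
L_w = 2 × 335 = 670 mm; section modulus (unit throat) S = 2 × L²/6 = 37410 mm².
Direct shear f_v = P/L_w = 161×10³/670 = 240.3 N/mm.
Moment M = P × e = 161×10³ × 270 = 43470000 N·mm; bending f_b = M/S = 1162 N/mm.
f_max = √(f_v² + f_b²) = √(240.3² + 1162²) = 1187 N/mm.
φr_n = 0.75 × 0.6 × 550 × (0.707 × 16) = 2800 N/mm → adequate.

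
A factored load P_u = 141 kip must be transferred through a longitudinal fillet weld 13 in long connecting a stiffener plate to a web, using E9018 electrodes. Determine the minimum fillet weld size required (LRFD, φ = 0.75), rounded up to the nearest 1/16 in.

E90XX → F_EXX = 90 ksi.
Total weld length L = 13 in.
Required throat t_e = P_u / (φ × 0.6 F_EXX × L) = 141 / (0.75 × 0.6 × 90 × 13) = 0.2678 in.
Required leg w = t_e / 0.707 = 0.3788 in → use 7/16 in.

w = 7/16 in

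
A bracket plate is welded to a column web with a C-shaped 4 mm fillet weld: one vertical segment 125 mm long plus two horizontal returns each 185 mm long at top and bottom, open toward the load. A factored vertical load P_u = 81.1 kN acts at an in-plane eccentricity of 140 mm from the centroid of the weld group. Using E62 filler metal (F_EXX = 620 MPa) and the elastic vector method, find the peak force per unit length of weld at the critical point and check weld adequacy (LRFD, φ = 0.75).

f_max ≈ 581 N/mm; adequate

Total weld length L_w = 495 mm. Treat welds as unit-width lines.
Centroid: x̄ = 2×185×92.5 / 495 = 69.14 mm from the vertical weld.
Polar moment about centroid: J = I_x + I_y = [125³/12 + 2×185×62.5²] + [125×69.14² + 2(185³/12 + 185×23.36²)] = 3463000 mm³.
Direct shear f_v = P/L_w = 81.1×10³ / 495 = 163.8 N/mm (vertical).
Torsion M = P·e = 81.1×10³ × 140 = 11354000 N·mm.
Critical point at (x, y) = (115.9, 62.5) from centroid. f_tx = M·y/J = 204.9 N/mm; f_ty = M·x/J = 379.9 N/mm.
Resultant f_max = √[f_tx² + (f_v + f_ty)²] = √[204.9² + (163.8 + 379.9)²] = 581.1 N/mm.
Capacity per unit length: φr_n = 0.75 × 0.6 × 620 × (0.707 × 4) = 789 N/mm.
581.1 ≤ 789 → adequate.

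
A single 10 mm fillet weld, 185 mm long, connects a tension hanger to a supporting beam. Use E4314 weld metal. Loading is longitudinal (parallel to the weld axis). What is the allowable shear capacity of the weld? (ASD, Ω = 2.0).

R_n/Ω ≈ 169 kN

E43XX → F_EXX = 430 MPa.
Effective throat t_e = 0.707 × 10 = 7.07 mm.
Total length L = 185 mm; A_we = 7.07 × 185 = 1308 mm².
F_nw = 0.6 F_EXX = 0.6 × 430 = 258 MPa.
R_n = 258 × 1308 × 10⁻³ = 337.5 kN; R_n/Ω = 337.5/2.0 = 168.7 kN.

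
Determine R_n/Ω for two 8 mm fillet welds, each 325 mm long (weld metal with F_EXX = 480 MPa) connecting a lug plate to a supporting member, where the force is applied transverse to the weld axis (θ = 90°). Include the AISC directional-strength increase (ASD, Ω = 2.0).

R_n/Ω ≈ 794 kN

t_e = 0.707 × 8 = 5.656 mm; A_we = 5.656 × 650 = 3676 mm².
Directional factor: 1.0 + 0.5 sin^1.5(90°) = 1.5.
F_nw = 0.6 × 480 × 1.5 = 432 MPa.
R_n/Ω = (432 × 3676) / 2.0 × 10⁻³ = 794.1 kN.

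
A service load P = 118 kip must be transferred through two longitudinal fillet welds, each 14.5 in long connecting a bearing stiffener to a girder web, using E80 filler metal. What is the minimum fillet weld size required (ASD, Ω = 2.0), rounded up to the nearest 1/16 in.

E80XX → F_EXX = 80 ksi.
Total weld length L = 29 in.
Required throat t_e = P × Ω / (0.6 F_EXX × L) = 118 × 2.0 / (0.6 × 80 × 29) = 0.1695 in.
Required leg w = t_e / 0.707 = 0.2398 in → use 1/4 in.

w = 1/4 in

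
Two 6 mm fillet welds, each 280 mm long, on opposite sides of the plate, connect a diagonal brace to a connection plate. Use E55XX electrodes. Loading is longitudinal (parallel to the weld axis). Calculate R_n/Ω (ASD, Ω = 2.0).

E55XX → F_EXX = 550 MPa.
Effective throat t_e = 0.707 × 6 = 4.242 mm.
Total length L = 560 mm; A_we = 4.242 × 560 = 2376 mm².
F_nw = 0.6 F_EXX = 0.6 × 550 = 330 MPa.
R_n = 330 × 2376 × 10⁻³ = 783.9 kN; R_n/Ω = 783.9/2.0 = 392 kN.

R_n/Ω ≈ 392 kN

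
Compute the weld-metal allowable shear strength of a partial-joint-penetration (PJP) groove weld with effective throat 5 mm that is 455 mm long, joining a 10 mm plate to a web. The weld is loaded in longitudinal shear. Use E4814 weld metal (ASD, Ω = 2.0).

E48XX → F_EXX = 480 MPa.
Effective throat (given) t_e = 5 mm.
A_we = 5 × 455 = 2275 mm².
F_nw = 0.6 F_EXX = 288 MPa.
R_n/Ω = (288 × 2275) / 2.0 × 10⁻³ = 327.6 kN.

R_n/Ω ≈ 328 kN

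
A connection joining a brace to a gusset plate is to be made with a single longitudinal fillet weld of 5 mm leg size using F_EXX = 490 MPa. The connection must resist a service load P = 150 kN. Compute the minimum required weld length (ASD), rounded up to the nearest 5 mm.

Throat t_e = 0.707 × 5 = 3.535 mm.
r_n/Ω = (0.6 × 490 × 3.535) / 2.0 = 519.6 N/mm = 0.5196 kN/mm.
L_req = P / (r_n/Ω) = 150 / 0.5196 = 288.7 mm total.
Round up → use L = 290 mm.

L = 290 mm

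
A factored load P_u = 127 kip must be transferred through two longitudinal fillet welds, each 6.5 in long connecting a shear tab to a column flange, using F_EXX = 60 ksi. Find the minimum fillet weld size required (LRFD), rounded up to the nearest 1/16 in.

Total weld length L = 13 in.
Required throat t_e = P_u / (φ × 0.6 F_EXX × L) = 127 / (0.75 × 0.6 × 60 × 13) = 0.3618 in.
Required leg w = t_e / 0.707 = 0.5118 in → use 9/16 in.

w = 9/16 in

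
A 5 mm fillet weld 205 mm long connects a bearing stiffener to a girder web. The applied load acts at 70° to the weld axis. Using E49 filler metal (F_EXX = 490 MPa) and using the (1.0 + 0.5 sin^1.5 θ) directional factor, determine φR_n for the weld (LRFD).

t_e = 0.707 × 5 = 3.535 mm; A_we = 3.535 × 205 = 724.7 mm².
Directional factor: 1.0 + 0.5 sin^1.5(70°) = 1.455.
F_nw = 0.6 × 490 × 1.455 = 427.9 MPa.
φR_n = 0.75 × 427.9 × 724.7 × 10⁻³ = 232.6 kN.

φR_n ≈ 233 kN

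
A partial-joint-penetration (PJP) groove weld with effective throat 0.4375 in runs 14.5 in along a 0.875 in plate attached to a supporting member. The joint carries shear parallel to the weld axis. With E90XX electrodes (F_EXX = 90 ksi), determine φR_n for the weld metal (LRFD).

Effective throat (given) t_e = 0.4375 in.
A_we = 0.4375 × 14.5 = 6.344 in².
F_nw = 0.6 F_EXX = 54 ksi.
φR_n = 0.75 × 54 × 6.344 = 256.9 kip.

φR_n ≈ 257 kip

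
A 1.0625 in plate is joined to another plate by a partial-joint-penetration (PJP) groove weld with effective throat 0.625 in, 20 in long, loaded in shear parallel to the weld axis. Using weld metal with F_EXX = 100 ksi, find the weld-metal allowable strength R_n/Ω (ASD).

R_n/Ω ≈ 375 kips

Effective throat (given) t_e = 0.625 in.
A_we = 0.625 × 20 = 12.5 in².
F_nw = 0.6 F_EXX = 60 ksi.
R_n/Ω = (60 × 12.5) / 2.0 = 375 kips.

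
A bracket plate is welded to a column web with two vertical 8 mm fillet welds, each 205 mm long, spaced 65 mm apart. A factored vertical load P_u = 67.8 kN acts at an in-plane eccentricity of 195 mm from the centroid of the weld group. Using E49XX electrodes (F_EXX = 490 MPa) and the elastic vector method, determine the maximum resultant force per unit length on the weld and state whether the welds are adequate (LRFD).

f_max ≈ 826 N/mm; adequate

Total weld length L_w = 410 mm. Treat welds as unit-width lines.
Polar moment about centroid: J = 2[d³/12 + d(b/2)²] = 2[205³/12 + 205×32.5²] = 1869000 mm³.
Direct shear f_v = P/L_w = 67.8×10³ / 410 = 165.4 N/mm (vertical).
Torsion M = P·e = 67.8×10³ × 195 = 13221000 N·mm.
Critical point at (x, y) = (32.5, 102.5) from centroid. f_tx = M·y/J = 725.1 N/mm; f_ty = M·x/J = 229.9 N/mm.
Resultant f_max = √[f_tx² + (f_v + f_ty)²] = √[725.1² + (165.4 + 229.9)²] = 825.8 N/mm.
Capacity per unit length: φr_n = 0.75 × 0.6 × 490 × (0.707 × 8) = 1247 N/mm.
825.8 ≤ 1247 → adequate.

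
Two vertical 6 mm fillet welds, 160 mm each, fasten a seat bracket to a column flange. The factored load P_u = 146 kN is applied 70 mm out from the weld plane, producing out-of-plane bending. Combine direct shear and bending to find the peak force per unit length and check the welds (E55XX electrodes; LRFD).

E55XX → F_EXX = 550 MPa.
L_w = 2 × 160 = 320 mm; section modulus (unit throat) S = 2 × L²/6 = 8533 mm².
Direct shear f_v = P/L_w = 146×10³/320 = 456.2 N/mm.
Moment M = P × e = 146×10³ × 70 = 10220000 N·mm; bending f_b = M/S = 1198 N/mm.
f_max = √(f_v² + f_b²) = √(456.2² + 1198²) = 1282 N/mm.
φr_n = 0.75 × 0.6 × 550 × (0.707 × 6) = 1050 N/mm → NOT adequate.

f_max ≈ 1280 N/mm; NOT adequate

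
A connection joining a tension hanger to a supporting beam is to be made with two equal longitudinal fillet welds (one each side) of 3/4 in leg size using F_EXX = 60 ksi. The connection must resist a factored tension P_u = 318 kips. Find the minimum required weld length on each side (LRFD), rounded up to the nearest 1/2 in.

L = 11.5 in on each side

Throat t_e = 0.707 × 0.75 = 0.5302 in.
φr_n = 0.75 × 0.6 × 60 × 0.5302 = 14.32 kips/in.
L_req = P_u / φr_n = 318 / 14.32 = 22.21 in total.
Per side: 22.21 / 2 = 11.11 in.
Round up → use L = 11.5 in on each side.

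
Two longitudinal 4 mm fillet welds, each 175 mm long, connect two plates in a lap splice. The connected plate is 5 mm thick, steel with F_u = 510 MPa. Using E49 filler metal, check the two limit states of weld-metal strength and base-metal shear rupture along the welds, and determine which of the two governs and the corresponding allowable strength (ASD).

R_n/Ω ≈ 146 kN (weld metal governs)

E49XX → F_EXX = 490 MPa.
t_e = 0.707 × 4 = 2.828 mm; L = 350 mm.
Weld metal: R_n/Ω = (1/2.0) × 0.6 × 490 × 2.828 × 350 × 10⁻³ = 145.5 kN.
Base metal (shear rupture): R_n/Ω = (1/2.0) × 0.6 × 510 × 5 × 350 × 10⁻³ = 267.8 kN.
Governing: weld metal.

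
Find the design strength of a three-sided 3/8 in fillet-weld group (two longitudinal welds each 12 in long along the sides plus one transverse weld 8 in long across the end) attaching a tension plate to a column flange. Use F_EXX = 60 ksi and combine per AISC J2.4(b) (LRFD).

φR_n ≈ 232 kips

t_e = 0.707 × 0.375 = 0.2651 in.
R_nwl = 0.6 × 60 × 0.2651 × 24 = 229.1 kips (longitudinal, 2 welds).
R_nwt = 0.6 × 60 × 0.2651 × 8 = 76.36 kips (transverse, base value).
(i) R_nwl + R_nwt = 305.4 kips; (ii) 0.85 R_nwl + 1.5 R_nwt = 309.2 kips.
R_n = max = 309.2 kips [governs: (ii)]; φR_n = 231.9 kips.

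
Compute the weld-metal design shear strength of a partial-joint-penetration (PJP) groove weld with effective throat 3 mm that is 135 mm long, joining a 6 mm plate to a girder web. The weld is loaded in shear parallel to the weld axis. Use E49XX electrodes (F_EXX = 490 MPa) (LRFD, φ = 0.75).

φR_n ≈ 89.3 kN

Effective throat (given) t_e = 3 mm.
A_we = 3 × 135 = 405 mm².
F_nw = 0.6 F_EXX = 294 MPa.
φR_n = 0.75 × 294 × 405 × 10⁻³ = 89.3 kN.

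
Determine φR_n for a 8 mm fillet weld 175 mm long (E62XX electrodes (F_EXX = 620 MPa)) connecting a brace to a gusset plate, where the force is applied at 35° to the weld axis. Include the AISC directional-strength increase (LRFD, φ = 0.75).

t_e = 0.707 × 8 = 5.656 mm; A_we = 5.656 × 175 = 989.8 mm².
Directional factor: 1.0 + 0.5 sin^1.5(35°) = 1.217.
F_nw = 0.6 × 620 × 1.217 = 452.8 MPa.
φR_n = 0.75 × 452.8 × 989.8 × 10⁻³ = 336.1 kN.

φR_n ≈ 336 kN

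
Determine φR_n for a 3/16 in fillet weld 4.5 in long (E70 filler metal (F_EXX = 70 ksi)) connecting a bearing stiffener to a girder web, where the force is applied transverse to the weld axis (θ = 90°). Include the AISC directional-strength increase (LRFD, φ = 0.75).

φR_n ≈ 28.2 kips

t_e = 0.707 × 0.1875 = 0.1326 in; A_we = 0.1326 × 4.5 = 0.5965 in².
Directional factor: 1.0 + 0.5 sin^1.5(90°) = 1.5.
F_nw = 0.6 × 70 × 1.5 = 63 ksi.
φR_n = 0.75 × 63 × 0.5965 = 28.19 kips.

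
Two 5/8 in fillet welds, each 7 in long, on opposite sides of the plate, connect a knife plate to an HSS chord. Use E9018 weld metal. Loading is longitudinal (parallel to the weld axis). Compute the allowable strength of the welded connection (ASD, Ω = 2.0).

E90XX → F_EXX = 90 ksi.
Effective throat t_e = 0.707 × 0.625 = 0.4419 in.
Total length L = 14 in; A_we = 0.4419 × 14 = 6.186 in².
F_nw = 0.6 F_EXX = 0.6 × 90 = 54 ksi.
R_n = 54 × 6.186 = 334.1 kips; R_n/Ω = 334.1/2.0 = 167 kips.

R_n/Ω ≈ 167 kips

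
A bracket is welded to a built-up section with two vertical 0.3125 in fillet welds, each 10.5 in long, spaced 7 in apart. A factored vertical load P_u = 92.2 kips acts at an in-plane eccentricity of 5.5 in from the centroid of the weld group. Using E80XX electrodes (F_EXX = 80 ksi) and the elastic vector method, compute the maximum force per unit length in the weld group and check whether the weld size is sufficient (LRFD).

f_max ≈ 10.2 kip/in; NOT adequate

Total weld length L_w = 21 in. Treat welds as unit-width lines.
Polar moment about centroid: J = 2[d³/12 + d(b/2)²] = 2[10.5³/12 + 10.5×3.5²] = 450.2 in³.
Direct shear f_v = P/L_w = 92.2 / 21 = 4.39 kip/in (vertical).
Torsion M = P·e = 92.2 × 5.5 = 507.1 kip·in.
Critical point at (x, y) = (3.5, 5.25) from centroid. f_tx = M·y/J = 5.914 kip/in; f_ty = M·x/J = 3.942 kip/in.
Resultant f_max = √[f_tx² + (f_v + f_ty)²] = √[5.914² + (4.39 + 3.942)²] = 10.22 kip/in.
Capacity per unit length: φr_n = 0.75 × 0.6 × 80 × (0.707 × 0.3125) = 7.954 kip/in.
10.22 > 7.954 → NOT adequate.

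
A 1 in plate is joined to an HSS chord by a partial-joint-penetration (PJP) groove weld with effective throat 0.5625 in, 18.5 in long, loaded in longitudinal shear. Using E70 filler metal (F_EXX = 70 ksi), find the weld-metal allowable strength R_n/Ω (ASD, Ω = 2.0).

R_n/Ω ≈ 219 kips

Effective throat (given) t_e = 0.5625 in.
A_we = 0.5625 × 18.5 = 10.41 in².
F_nw = 0.6 F_EXX = 42 ksi.
R_n/Ω = (42 × 10.41) / 2.0 = 218.5 kips.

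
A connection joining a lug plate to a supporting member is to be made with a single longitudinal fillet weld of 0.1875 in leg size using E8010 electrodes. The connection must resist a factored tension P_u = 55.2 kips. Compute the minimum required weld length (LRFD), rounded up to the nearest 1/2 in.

L = 12 in

E80XX → F_EXX = 80 ksi.
Throat t_e = 0.707 × 0.1875 = 0.1326 in.
φr_n = 0.75 × 0.6 × 80 × 0.1326 = 4.772 kips/in.
L_req = P_u / φr_n = 55.2 / 4.772 = 11.57 in total.
Round up → use L = 12 in.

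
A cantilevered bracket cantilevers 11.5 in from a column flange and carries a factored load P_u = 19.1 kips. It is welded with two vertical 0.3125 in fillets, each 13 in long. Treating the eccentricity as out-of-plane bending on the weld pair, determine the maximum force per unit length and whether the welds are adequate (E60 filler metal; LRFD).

f_max ≈ 3.97 kip/in; adequate

E60XX → F_EXX = 60 ksi.
L_w = 2 × 13 = 26 in; section modulus (unit throat) S = 2 × L²/6 = 56.33 in².
Direct shear f_v = P/L_w = 19.1/26 = 0.7346 kip/in.
Moment M = P × e = 19.1 × 11.5 = 219.65 kip·in; bending f_b = M/S = 3.899 kip/in.
f_max = √(f_v² + f_b²) = √(0.7346² + 3.899²) = 3.968 kip/in.
φr_n = 0.75 × 0.6 × 60 × (0.707 × 0.3125) = 5.965 kip/in → adequate.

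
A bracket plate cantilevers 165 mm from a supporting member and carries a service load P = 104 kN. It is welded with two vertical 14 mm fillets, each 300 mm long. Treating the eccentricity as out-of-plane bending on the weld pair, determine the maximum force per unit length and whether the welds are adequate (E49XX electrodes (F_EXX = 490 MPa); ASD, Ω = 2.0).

L_w = 2 × 300 = 600 mm; section modulus (unit throat) S = 2 × L²/6 = 30000 mm².
Direct shear f_v = P/L_w = 104×10³/600 = 173.3 N/mm.
Moment M = P × e = 104×10³ × 165 = 17160000 N·mm; bending f_b = M/S = 572 N/mm.
f_max = √(f_v² + f_b²) = √(173.3² + 572²) = 597.7 N/mm.
r_n/Ω = (1/2.0) × 0.6 × 490 × (0.707 × 14) = 1455 N/mm → adequate.

f_max ≈ 598 N/mm; adequate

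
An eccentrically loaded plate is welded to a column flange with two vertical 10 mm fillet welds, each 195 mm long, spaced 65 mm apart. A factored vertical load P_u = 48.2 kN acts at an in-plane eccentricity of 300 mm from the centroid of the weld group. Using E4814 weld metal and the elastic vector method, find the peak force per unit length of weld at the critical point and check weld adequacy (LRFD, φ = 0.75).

f_max ≈ 948 N/mm; adequate

E48XX → F_EXX = 480 MPa.
Total weld length L_w = 390 mm. Treat welds as unit-width lines.
Polar moment about centroid: J = 2[d³/12 + d(b/2)²] = 2[195³/12 + 195×32.5²] = 1648000 mm³.
Direct shear f_v = P/L_w = 48.2×10³ / 390 = 123.6 N/mm (vertical).
Torsion M = P·e = 48.2×10³ × 300 = 14460000 N·mm.
Critical point at (x, y) = (32.5, 97.5) from centroid. f_tx = M·y/J = 855.6 N/mm; f_ty = M·x/J = 285.2 N/mm.
Resultant f_max = √[f_tx² + (f_v + f_ty)²] = √[855.6² + (123.6 + 285.2)²] = 948.3 N/mm.
Capacity per unit length: φr_n = 0.75 × 0.6 × 480 × (0.707 × 10) = 1527 N/mm.
948.3 ≤ 1527 → adequate.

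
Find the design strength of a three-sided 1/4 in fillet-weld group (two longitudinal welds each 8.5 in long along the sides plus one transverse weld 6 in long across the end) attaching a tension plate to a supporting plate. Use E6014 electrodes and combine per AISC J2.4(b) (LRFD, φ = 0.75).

φR_n ≈ 112 kips

E60XX → F_EXX = 60 ksi.
t_e = 0.707 × 0.25 = 0.1767 in.
R_nwl = 0.6 × 60 × 0.1767 × 17 = 108.2 kips (longitudinal, 2 welds).
R_nwt = 0.6 × 60 × 0.1767 × 6 = 38.18 kips (transverse, base value).
(i) R_nwl + R_nwt = 146.3 kips; (ii) 0.85 R_nwl + 1.5 R_nwt = 149.2 kips.
R_n = max = 149.2 kips [governs: (ii)]; φR_n = 111.9 kips.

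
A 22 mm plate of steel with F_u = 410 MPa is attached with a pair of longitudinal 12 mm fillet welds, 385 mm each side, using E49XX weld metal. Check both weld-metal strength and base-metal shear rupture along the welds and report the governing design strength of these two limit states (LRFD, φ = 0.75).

E49XX → F_EXX = 490 MPa.
t_e = 0.707 × 12 = 8.484 mm; L = 770 mm.
Weld metal: φR_n = 0.75 × 0.6 × 490 × 8.484 × 770 × 10⁻³ = 1440 kN.
Base metal (shear rupture): φR_n = 0.75 × 0.6 × 410 × 22 × 770 × 10⁻³ = 3125 kN.
Governing: weld metal.

φR_n ≈ 1440 kN (weld metal governs)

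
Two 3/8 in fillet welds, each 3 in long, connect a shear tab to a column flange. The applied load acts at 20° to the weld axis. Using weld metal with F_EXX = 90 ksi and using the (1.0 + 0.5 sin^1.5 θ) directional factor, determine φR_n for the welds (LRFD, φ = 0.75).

t_e = 0.707 × 0.375 = 0.2651 in; A_we = 0.2651 × 6 = 1.591 in².
Directional factor: 1.0 + 0.5 sin^1.5(20°) = 1.1.
F_nw = 0.6 × 90 × 1.1 = 59.4 ksi.
φR_n = 0.75 × 59.4 × 1.591 = 70.87 kips.

φR_n ≈ 70.9 kips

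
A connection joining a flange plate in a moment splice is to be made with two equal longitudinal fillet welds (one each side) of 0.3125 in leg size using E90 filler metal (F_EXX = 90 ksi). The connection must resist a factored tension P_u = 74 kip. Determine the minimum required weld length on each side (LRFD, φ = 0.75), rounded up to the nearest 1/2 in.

L = 4.5 in on each side

Throat t_e = 0.707 × 0.3125 = 0.2209 in.
φr_n = 0.75 × 0.6 × 90 × 0.2209 = 8.948 kip/in.
L_req = P_u / φr_n = 74 / 8.948 = 8.27 in total.
Per side: 8.27 / 2 = 4.135 in.
Round up → use L = 4.5 in on each side.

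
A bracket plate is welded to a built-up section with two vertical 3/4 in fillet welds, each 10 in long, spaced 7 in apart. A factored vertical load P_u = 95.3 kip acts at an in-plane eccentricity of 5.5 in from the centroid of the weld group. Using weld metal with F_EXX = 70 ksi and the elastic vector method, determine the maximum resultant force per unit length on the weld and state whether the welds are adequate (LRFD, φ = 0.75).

f_max ≈ 11.2 kip/in; adequate

Total weld length L_w = 20 in. Treat welds as unit-width lines.
Polar moment about centroid: J = 2[d³/12 + d(b/2)²] = 2[10³/12 + 10×3.5²] = 411.7 in³.
Direct shear f_v = P/L_w = 95.3 / 20 = 4.765 kip/in (vertical).
Torsion M = P·e = 95.3 × 5.5 = 524.15 kip·in.
Critical point at (x, y) = (3.5, 5) from centroid. f_tx = M·y/J = 6.366 kip/in; f_ty = M·x/J = 4.456 kip/in.
Resultant f_max = √[f_tx² + (f_v + f_ty)²] = √[6.366² + (4.765 + 4.456)²] = 11.21 kip/in.
Capacity per unit length: φr_n = 0.75 × 0.6 × 70 × (0.707 × 0.75) = 16.7 kip/in.
11.21 ≤ 16.7 → adequate.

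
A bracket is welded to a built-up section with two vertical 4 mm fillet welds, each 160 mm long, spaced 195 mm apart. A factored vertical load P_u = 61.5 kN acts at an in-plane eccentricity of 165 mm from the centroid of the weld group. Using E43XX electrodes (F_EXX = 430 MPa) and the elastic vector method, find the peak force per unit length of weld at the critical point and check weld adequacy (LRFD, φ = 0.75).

Total weld length L_w = 320 mm. Treat welds as unit-width lines.
Polar moment about centroid: J = 2[d³/12 + d(b/2)²] = 2[160³/12 + 160×97.5²] = 3725000 mm³.
Direct shear f_v = P/L_w = 61.5×10³ / 320 = 192.2 N/mm (vertical).
Torsion M = P·e = 61.5×10³ × 165 = 10148000 N·mm.
Critical point at (x, y) = (97.5, 80) from centroid. f_tx = M·y/J = 218 N/mm; f_ty = M·x/J = 265.6 N/mm.
Resultant f_max = √[f_tx² + (f_v + f_ty)²] = √[218² + (192.2 + 265.6)²] = 507 N/mm.
Capacity per unit length: φr_n = 0.75 × 0.6 × 430 × (0.707 × 4) = 547.2 N/mm.
507 ≤ 547.2 → adequate.

f_max ≈ 507 N/mm; adequate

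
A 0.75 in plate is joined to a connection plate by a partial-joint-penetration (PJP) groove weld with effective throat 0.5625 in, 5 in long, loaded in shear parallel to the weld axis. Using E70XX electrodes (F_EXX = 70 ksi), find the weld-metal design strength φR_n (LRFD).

φR_n ≈ 88.6 kip

Effective throat (given) t_e = 0.5625 in.
A_we = 0.5625 × 5 = 2.812 in².
F_nw = 0.6 F_EXX = 42 ksi.
φR_n = 0.75 × 42 × 2.812 = 88.59 kip.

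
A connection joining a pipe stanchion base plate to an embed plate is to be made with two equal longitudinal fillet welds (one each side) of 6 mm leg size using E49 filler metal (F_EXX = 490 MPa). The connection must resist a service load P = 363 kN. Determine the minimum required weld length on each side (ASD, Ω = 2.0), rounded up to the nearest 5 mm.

Throat t_e = 0.707 × 6 = 4.242 mm.
r_n/Ω = (0.6 × 490 × 4.242) / 2.0 = 623.6 N/mm = 0.6236 kN/mm.
L_req = P / (r_n/Ω) = 363 / 0.6236 = 582.1 mm total.
Per side: 582.1 / 2 = 291.1 mm.
Round up → use L = 295 mm on each side.

L = 295 mm on each side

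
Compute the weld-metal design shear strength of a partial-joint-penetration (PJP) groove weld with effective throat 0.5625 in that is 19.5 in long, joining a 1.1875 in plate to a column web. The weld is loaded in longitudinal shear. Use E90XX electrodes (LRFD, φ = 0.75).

φR_n ≈ 444 kip

E90XX → F_EXX = 90 ksi.
Effective throat (given) t_e = 0.5625 in.
A_we = 0.5625 × 19.5 = 10.97 in².
F_nw = 0.6 F_EXX = 54 ksi.
φR_n = 0.75 × 54 × 10.97 = 444.2 kip.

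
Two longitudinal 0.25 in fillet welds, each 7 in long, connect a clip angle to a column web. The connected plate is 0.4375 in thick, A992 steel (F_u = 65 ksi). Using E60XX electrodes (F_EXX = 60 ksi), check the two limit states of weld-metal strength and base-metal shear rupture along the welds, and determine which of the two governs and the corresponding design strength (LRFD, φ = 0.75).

t_e = 0.707 × 0.25 = 0.1767 in; L = 14 in.
Weld metal: φR_n = 0.75 × 0.6 × 60 × 0.1767 × 14 = 66.81 kips.
Base metal (shear rupture): φR_n = 0.75 × 0.6 × 65 × 0.4375 × 14 = 179.2 kips.
Governing: weld metal.

φR_n ≈ 66.8 kips (weld metal governs)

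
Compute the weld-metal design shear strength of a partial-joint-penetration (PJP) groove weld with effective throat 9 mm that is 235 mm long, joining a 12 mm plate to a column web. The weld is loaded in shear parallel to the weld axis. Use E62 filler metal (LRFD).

φR_n ≈ 590 kN

E62XX → F_EXX = 620 MPa.
Effective throat (given) t_e = 9 mm.
A_we = 9 × 235 = 2115 mm².
F_nw = 0.6 F_EXX = 372 MPa.
φR_n = 0.75 × 372 × 2115 × 10⁻³ = 590.1 kN.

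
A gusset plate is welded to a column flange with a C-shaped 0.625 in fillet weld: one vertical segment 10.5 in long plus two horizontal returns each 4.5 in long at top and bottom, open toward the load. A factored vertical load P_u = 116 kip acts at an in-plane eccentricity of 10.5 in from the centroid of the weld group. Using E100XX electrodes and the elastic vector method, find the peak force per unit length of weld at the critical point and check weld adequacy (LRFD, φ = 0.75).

E100XX → F_EXX = 100 ksi.
Total weld length L_w = 19.5 in. Treat welds as unit-width lines.
Centroid: x̄ = 2×4.5×2.25 / 19.5 = 1.038 in from the vertical weld.
Polar moment about centroid: J = I_x + I_y = [10.5³/12 + 2×4.5×5.25²] + [10.5×1.038² + 2(4.5³/12 + 4.5×1.212²)] = 384.3 in³.
Direct shear f_v = P/L_w = 116 / 19.5 = 5.949 kip/in (vertical).
Torsion M = P·e = 116 × 10.5 = 1218 kip·in.
Critical point at (x, y) = (3.462, 5.25) from centroid. f_tx = M·y/J = 16.64 kip/in; f_ty = M·x/J = 10.97 kip/in.
Resultant f_max = √[f_tx² + (f_v + f_ty)²] = √[16.64² + (5.949 + 10.97)²] = 23.73 kip/in.
Capacity per unit length: φr_n = 0.75 × 0.6 × 100 × (0.707 × 0.625) = 19.88 kip/in.
23.73 > 19.88 → NOT adequate.

f_max ≈ 23.7 kip/in; NOT adequate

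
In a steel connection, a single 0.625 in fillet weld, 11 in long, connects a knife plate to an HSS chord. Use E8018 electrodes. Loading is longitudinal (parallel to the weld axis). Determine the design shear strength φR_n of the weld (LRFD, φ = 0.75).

E80XX → F_EXX = 80 ksi.
Effective throat t_e = 0.707 × 0.625 = 0.4419 in.
Total length L = 11 in; A_we = 0.4419 × 11 = 4.861 in².
F_nw = 0.6 F_EXX = 0.6 × 80 = 48 ksi.
φR_n = 0.75 × 48 × 4.861 = 175 kips.

φR_n ≈ 175 kips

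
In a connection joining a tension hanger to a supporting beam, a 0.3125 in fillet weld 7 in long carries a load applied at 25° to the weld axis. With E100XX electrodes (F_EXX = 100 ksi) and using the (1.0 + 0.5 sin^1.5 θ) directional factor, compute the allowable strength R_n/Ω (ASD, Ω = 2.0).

t_e = 0.707 × 0.3125 = 0.2209 in; A_we = 0.2209 × 7 = 1.547 in².
Directional factor: 1.0 + 0.5 sin^1.5(25°) = 1.137.
F_nw = 0.6 × 100 × 1.137 = 68.24 ksi.
R_n/Ω = (68.24 × 1.547) / 2.0 = 52.77 kip.

R_n/Ω ≈ 52.8 kip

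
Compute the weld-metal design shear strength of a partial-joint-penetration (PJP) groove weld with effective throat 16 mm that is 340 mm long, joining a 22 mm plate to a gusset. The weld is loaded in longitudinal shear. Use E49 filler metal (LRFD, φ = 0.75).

φR_n ≈ 1200 kN

E49XX → F_EXX = 490 MPa.
Effective throat (given) t_e = 16 mm.
A_we = 16 × 340 = 5440 mm².
F_nw = 0.6 F_EXX = 294 MPa.
φR_n = 0.75 × 294 × 5440 × 10⁻³ = 1200 kN.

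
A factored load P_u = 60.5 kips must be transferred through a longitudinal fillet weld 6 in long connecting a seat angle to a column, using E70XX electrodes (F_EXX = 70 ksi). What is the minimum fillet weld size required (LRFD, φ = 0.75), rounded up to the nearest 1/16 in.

w = 1/2 in

Total weld length L = 6 in.
Required throat t_e = P_u / (φ × 0.6 F_EXX × L) = 60.5 / (0.75 × 0.6 × 70 × 6) = 0.3201 in.
Required leg w = t_e / 0.707 = 0.4528 in → use 1/2 in.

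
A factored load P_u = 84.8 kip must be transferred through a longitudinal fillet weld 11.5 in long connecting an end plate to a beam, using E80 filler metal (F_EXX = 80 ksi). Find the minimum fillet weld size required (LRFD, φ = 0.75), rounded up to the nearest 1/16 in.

Total weld length L = 11.5 in.
Required throat t_e = P_u / (φ × 0.6 F_EXX × L) = 84.8 / (0.75 × 0.6 × 80 × 11.5) = 0.2048 in.
Required leg w = t_e / 0.707 = 0.2897 in → use 5/16 in.

w = 5/16 in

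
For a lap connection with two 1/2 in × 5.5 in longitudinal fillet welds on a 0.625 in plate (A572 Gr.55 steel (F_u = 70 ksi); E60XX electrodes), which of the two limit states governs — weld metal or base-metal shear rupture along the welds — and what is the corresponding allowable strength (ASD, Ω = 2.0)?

R_n/Ω ≈ 70 kips (weld metal governs)

E60XX → F_EXX = 60 ksi.
t_e = 0.707 × 0.5 = 0.3535 in; L = 11 in.
Weld metal: R_n/Ω = (1/2.0) × 0.6 × 60 × 0.3535 × 11 = 69.99 kips.
Base metal (shear rupture): R_n/Ω = (1/2.0) × 0.6 × 70 × 0.625 × 11 = 144.4 kips.
Governing: weld metal.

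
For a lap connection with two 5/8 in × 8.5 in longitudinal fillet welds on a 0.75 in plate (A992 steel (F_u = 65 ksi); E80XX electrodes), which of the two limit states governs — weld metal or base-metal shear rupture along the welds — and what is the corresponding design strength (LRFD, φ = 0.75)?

E80XX → F_EXX = 80 ksi.
t_e = 0.707 × 0.625 = 0.4419 in; L = 17 in.
Weld metal: φR_n = 0.75 × 0.6 × 80 × 0.4419 × 17 = 270.4 kips.
Base metal (shear rupture): φR_n = 0.75 × 0.6 × 65 × 0.75 × 17 = 372.9 kips.
Governing: weld metal.

φR_n ≈ 270 kips (weld metal governs)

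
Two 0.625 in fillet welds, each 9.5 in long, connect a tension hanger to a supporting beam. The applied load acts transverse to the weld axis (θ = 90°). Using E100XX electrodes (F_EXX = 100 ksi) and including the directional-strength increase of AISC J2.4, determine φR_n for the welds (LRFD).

φR_n ≈ 567 kips

t_e = 0.707 × 0.625 = 0.4419 in; A_we = 0.4419 × 19 = 8.396 in².
Directional factor: 1.0 + 0.5 sin^1.5(90°) = 1.5.
F_nw = 0.6 × 100 × 1.5 = 90 ksi.
φR_n = 0.75 × 90 × 8.396 = 566.7 kips.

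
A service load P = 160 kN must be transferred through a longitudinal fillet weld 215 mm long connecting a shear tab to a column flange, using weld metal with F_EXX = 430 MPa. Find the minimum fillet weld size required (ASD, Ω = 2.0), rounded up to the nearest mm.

w = 9 mm

Total weld length L = 215 mm.
Required throat t_e = P × Ω / (0.6 F_EXX × L) = 160 × 2.0 / (0.6 × 430 × 215 × 10⁻³) = 5.769 mm.
Required leg w = t_e / 0.707 = 8.16 mm → use 9 mm.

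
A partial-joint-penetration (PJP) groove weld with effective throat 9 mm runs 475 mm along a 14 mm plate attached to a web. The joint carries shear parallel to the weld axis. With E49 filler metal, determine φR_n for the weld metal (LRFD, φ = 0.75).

φR_n ≈ 943 kN

E49XX → F_EXX = 490 MPa.
Effective throat (given) t_e = 9 mm.
A_we = 9 × 475 = 4275 mm².
F_nw = 0.6 F_EXX = 294 MPa.
φR_n = 0.75 × 294 × 4275 × 10⁻³ = 942.6 kN.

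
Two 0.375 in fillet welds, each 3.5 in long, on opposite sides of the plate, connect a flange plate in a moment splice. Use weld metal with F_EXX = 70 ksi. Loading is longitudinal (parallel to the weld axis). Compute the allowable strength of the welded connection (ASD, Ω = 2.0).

Effective throat t_e = 0.707 × 0.375 = 0.2651 in.
Total length L = 7 in; A_we = 0.2651 × 7 = 1.856 in².
F_nw = 0.6 F_EXX = 0.6 × 70 = 42 ksi.
R_n = 42 × 1.856 = 77.95 kips; R_n/Ω = 77.95/2.0 = 38.97 kips.

R_n/Ω ≈ 39 kips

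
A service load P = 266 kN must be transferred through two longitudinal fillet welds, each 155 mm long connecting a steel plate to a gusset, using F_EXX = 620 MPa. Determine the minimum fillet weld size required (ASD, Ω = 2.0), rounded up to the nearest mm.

w = 7 mm

Total weld length L = 310 mm.
Required throat t_e = P × Ω / (0.6 F_EXX × L) = 266 × 2.0 / (0.6 × 620 × 310 × 10⁻³) = 4.613 mm.
Required leg w = t_e / 0.707 = 6.525 mm → use 7 mm.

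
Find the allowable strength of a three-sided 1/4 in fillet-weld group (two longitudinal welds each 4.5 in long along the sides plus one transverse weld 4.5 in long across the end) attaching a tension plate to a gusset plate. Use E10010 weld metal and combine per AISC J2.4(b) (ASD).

E100XX → F_EXX = 100 ksi.
t_e = 0.707 × 0.25 = 0.1767 in.
R_nwl = 0.6 × 100 × 0.1767 × 9 = 95.44 kips (longitudinal, 2 welds).
R_nwt = 0.6 × 100 × 0.1767 × 4.5 = 47.72 kips (transverse, base value).
(i) R_nwl + R_nwt = 143.2 kips; (ii) 0.85 R_nwl + 1.5 R_nwt = 152.7 kips.
R_n = max = 152.7 kips [governs: (ii)]; R_n/Ω = 76.36 kips.

R_n/Ω ≈ 76.4 kips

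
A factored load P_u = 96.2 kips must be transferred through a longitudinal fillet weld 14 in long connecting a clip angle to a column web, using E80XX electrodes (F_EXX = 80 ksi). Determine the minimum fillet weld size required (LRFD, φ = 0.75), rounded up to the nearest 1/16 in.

w = 5/16 in

Total weld length L = 14 in.
Required throat t_e = P_u / (φ × 0.6 F_EXX × L) = 96.2 / (0.75 × 0.6 × 80 × 14) = 0.1909 in.
Required leg w = t_e / 0.707 = 0.27 in → use 5/16 in.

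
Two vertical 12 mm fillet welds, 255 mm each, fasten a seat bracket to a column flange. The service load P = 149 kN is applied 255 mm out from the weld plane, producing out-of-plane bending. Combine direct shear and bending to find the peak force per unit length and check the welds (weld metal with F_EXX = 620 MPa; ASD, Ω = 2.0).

f_max ≈ 1780 N/mm; NOT adequate

L_w = 2 × 255 = 510 mm; section modulus (unit throat) S = 2 × L²/6 = 21680 mm².
Direct shear f_v = P/L_w = 149×10³/510 = 292.2 N/mm.
Moment M = P × e = 149×10³ × 255 = 37995000 N·mm; bending f_b = M/S = 1753 N/mm.
f_max = √(f_v² + f_b²) = √(292.2² + 1753²) = 1777 N/mm.
r_n/Ω = (1/2.0) × 0.6 × 620 × (0.707 × 12) = 1578 N/mm → NOT adequate.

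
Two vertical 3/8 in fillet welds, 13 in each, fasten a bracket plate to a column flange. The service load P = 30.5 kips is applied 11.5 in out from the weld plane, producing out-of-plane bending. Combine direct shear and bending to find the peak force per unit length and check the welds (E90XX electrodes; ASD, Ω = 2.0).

E90XX → F_EXX = 90 ksi.
L_w = 2 × 13 = 26 in; section modulus (unit throat) S = 2 × L²/6 = 56.33 in².
Direct shear f_v = P/L_w = 30.5/26 = 1.173 kip/in.
Moment M = P × e = 30.5 × 11.5 = 350.75 kip·in; bending f_b = M/S = 6.226 kip/in.
f_max = √(f_v² + f_b²) = √(1.173² + 6.226²) = 6.336 kip/in.
r_n/Ω = (1/2.0) × 0.6 × 90 × (0.707 × 0.375) = 7.158 kip/in → adequate.

f_max ≈ 6.34 kip/in; adequate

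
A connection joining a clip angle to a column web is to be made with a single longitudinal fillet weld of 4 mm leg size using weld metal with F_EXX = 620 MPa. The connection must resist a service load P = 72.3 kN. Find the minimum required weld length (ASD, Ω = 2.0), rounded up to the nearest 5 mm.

L = 140 mm

Throat t_e = 0.707 × 4 = 2.828 mm.
r_n/Ω = (0.6 × 620 × 2.828) / 2.0 = 526 N/mm = 0.526 kN/mm.
L_req = P / (r_n/Ω) = 72.3 / 0.526 = 137.5 mm total.
Round up → use L = 140 mm.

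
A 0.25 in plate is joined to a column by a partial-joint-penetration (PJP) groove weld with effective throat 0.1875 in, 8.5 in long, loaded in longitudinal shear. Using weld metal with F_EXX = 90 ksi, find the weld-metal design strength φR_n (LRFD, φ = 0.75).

Effective throat (given) t_e = 0.1875 in.
A_we = 0.1875 × 8.5 = 1.594 in².
F_nw = 0.6 F_EXX = 54 ksi.
φR_n = 0.75 × 54 × 1.594 = 64.55 kips.

φR_n ≈ 64.5 kips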